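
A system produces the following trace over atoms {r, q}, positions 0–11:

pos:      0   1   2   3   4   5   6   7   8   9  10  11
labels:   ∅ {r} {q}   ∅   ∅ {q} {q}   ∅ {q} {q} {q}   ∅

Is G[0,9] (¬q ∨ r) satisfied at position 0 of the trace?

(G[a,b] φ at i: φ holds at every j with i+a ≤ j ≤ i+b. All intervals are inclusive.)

False

Check (¬q ∨ r) at every j in [0,9]:
  j=0: true
  j=1: true
  j=2: false
  j=3: true
  j=4: true
  j=5: false
  j=6: false
  j=7: true
  j=8: false
  j=9: false
Fails at j=2 → formula fails.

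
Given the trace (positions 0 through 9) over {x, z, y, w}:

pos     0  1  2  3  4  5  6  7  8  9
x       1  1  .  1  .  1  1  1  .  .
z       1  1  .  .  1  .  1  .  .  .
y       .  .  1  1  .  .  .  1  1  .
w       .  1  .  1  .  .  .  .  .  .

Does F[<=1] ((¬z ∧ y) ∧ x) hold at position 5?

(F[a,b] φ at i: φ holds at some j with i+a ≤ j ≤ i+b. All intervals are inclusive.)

False

Check ((¬z ∧ y) ∧ x) at each j in [5,6]:
  j=5: false
  j=6: false
No position in the window satisfies it → formula fails.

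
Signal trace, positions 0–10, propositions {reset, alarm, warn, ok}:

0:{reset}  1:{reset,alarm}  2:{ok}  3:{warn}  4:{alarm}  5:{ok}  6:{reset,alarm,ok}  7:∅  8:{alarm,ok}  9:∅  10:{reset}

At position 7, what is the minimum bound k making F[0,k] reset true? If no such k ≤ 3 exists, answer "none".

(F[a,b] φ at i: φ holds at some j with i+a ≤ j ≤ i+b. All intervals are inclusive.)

3

Scan j = 7,8,… for reset:
  j=7: fails
  j=8: fails
  j=9: fails
  j=10: holds
First hit at j=10, so smallest k = 10-7 = 3.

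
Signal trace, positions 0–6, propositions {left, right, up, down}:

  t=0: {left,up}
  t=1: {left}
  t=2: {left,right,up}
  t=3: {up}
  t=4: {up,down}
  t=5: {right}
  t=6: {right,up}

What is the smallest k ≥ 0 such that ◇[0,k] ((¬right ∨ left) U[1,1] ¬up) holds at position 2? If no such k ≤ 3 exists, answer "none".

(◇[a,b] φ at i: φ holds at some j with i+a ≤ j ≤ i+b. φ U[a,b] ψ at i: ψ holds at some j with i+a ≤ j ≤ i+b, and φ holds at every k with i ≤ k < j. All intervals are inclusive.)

Scan j = 2,3,… for ((¬right ∨ left) U[1,1] ¬up):
  j=2: fails
  j=3: fails
  j=4: holds
First hit at j=4, so smallest k = 4-2 = 2.

2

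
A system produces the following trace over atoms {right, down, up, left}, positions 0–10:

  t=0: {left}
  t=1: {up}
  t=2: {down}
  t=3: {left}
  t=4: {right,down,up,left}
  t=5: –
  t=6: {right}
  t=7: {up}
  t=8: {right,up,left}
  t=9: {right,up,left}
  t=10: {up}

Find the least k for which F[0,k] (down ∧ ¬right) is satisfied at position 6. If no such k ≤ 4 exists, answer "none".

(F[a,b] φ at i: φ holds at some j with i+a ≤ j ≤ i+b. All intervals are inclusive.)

Scan j = 6,7,… for (down ∧ ¬right):
  j=6: fails
  j=7: fails
  j=8: fails
  j=9: fails
  j=10: fails
No j in [6,10] satisfies it → none.

none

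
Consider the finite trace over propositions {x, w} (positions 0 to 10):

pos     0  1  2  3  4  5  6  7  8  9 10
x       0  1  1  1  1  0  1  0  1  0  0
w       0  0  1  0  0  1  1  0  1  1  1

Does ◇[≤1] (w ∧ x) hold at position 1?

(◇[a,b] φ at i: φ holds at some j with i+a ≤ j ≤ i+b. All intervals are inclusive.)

True

Check (w ∧ x) at each j in [1,2]:
  j=1: false
  j=2: true
Found at j=2 → formula holds.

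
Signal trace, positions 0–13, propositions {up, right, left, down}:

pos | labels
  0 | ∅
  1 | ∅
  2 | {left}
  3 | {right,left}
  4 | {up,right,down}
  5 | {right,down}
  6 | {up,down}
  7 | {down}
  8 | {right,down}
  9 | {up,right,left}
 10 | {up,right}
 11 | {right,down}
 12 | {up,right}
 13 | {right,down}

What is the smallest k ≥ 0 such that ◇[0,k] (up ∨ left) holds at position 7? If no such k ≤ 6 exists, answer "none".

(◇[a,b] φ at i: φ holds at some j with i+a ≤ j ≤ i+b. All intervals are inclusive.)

Scan j = 7,8,… for (up ∨ left):
  j=7: fails
  j=8: fails
  j=9: holds
First hit at j=9, so smallest k = 9-7 = 2.

2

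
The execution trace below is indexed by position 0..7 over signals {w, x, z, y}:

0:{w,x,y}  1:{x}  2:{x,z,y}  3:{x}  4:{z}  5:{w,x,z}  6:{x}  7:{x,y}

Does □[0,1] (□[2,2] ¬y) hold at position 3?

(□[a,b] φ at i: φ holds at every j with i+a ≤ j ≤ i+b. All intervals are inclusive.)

Check □[2,2] ¬y at every j in [3,4]:
  j=3: holds on [5,5]
  j=4: holds on [6,6]
All positions satisfy it → formula holds.

Yes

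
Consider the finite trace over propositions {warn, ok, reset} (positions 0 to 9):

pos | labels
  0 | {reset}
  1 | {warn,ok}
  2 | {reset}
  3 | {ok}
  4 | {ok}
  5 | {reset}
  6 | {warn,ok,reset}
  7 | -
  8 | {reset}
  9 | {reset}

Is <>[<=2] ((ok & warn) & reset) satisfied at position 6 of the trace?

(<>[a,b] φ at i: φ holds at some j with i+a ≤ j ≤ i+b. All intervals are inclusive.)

Check ((ok & warn) & reset) at each j in [6,8]:
  j=6: true
  j=7: false
  j=8: false
Found at j=6 → formula holds.

Yes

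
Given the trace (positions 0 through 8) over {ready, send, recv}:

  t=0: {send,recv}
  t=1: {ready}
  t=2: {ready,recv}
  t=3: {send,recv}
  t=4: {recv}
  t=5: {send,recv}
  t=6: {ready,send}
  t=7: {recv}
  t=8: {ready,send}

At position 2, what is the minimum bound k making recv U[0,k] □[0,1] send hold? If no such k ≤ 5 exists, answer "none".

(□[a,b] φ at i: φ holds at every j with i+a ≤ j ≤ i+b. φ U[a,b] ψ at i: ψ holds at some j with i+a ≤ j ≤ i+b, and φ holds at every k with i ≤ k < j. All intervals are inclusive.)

Need earliest j ≥ 2 with □[0,1] send, and recv at every k in [2,j-1].
  j=2: rhs fails.
  j=3: rhs fails.
  j=4: rhs fails.
  j=5: rhs holds; lhs holds on [2,4]. k = 3.

3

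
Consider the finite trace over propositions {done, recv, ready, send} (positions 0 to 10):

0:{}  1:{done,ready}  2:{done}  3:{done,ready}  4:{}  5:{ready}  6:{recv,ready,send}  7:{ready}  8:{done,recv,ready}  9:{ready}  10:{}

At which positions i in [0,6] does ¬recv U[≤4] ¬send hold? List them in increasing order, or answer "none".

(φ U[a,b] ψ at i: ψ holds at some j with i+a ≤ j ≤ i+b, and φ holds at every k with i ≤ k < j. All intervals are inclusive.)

0, 1, 2, 3, 4, 5

Evaluate at each i in [0,6]:
  i=0: ✓ (rhs at j=0)
  i=1: ✓ (rhs at j=1)
  i=2: ✓ (rhs at j=2)
  i=3: ✓ (rhs at j=3)
  i=4: ✓ (rhs at j=4)
  i=5: ✓ (rhs at j=5)
  i=6: ✗ (lhs fails at k=6 before rhs at j=7)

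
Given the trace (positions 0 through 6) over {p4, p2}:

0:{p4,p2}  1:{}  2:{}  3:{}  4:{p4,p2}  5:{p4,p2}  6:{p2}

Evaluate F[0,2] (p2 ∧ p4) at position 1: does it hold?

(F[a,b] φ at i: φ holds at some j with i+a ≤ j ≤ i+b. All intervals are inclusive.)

Check (p2 ∧ p4) at each j in [1,3]:
  j=1: false
  j=2: false
  j=3: false
No position in the window satisfies it → formula fails.

Does not hold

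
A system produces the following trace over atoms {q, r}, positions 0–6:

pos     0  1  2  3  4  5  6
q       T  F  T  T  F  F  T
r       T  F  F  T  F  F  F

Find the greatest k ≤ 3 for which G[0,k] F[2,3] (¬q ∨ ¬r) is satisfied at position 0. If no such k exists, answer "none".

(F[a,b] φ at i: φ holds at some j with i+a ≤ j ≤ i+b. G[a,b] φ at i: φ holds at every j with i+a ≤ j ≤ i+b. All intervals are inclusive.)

3

F[2,3] (¬q ∨ ¬r) must hold from j=0 onward; find where it first fails.
  j=0: holds
  j=1: holds
  j=2: holds
  j=3: holds
Holds through j=3; largest k = 3.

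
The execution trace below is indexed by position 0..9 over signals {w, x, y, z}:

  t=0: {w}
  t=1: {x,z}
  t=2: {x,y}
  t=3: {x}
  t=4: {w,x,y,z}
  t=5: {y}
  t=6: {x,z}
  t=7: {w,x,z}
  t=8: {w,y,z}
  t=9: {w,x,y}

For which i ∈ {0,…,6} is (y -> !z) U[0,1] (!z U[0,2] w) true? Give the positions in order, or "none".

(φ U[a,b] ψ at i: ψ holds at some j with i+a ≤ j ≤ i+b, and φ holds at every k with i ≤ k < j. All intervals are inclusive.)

0, 1, 2, 3, 4, 6

Evaluate at each i in [0,6]:
  i=0: ✓ (rhs at j=0)
  i=1: ✓ (rhs at j=2; lhs holds on [1,1])
  i=2: ✓ (rhs at j=2)
  i=3: ✓ (rhs at j=3)
  i=4: ✓ (rhs at j=4)
  i=5: ✗ (no rhs in [5,6])
  i=6: ✓ (rhs at j=7; lhs holds on [6,6])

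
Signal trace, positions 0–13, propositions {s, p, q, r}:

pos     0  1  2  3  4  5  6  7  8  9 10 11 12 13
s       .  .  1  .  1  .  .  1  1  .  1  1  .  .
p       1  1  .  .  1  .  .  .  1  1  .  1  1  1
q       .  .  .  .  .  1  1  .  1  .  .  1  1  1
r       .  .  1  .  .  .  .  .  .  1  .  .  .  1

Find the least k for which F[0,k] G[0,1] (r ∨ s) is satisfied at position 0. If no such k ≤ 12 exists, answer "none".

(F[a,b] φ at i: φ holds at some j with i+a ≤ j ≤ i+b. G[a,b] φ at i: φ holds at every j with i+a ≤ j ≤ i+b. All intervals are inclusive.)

Scan j = 0,1,… for G[0,1] (r ∨ s):
  j=0: fails
  j=1: fails
  j=2: fails
  j=3: fails
  j=4: fails
  j=5: fails
  j=6: fails
  j=7: holds
First hit at j=7, so smallest k = 7-0 = 7.

7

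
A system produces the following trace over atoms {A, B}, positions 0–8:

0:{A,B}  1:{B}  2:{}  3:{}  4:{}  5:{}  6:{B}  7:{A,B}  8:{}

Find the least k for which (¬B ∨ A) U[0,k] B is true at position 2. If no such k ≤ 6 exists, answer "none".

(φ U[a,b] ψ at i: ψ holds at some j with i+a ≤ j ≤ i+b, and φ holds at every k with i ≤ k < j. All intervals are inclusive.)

4

Need earliest j ≥ 2 with B, and (¬B ∨ A) at every k in [2,j-1].
  j=2: rhs fails.
  j=3: rhs fails.
  j=4: rhs fails.
  j=5: rhs fails.
  j=6: rhs holds; lhs holds on [2,5]. k = 4.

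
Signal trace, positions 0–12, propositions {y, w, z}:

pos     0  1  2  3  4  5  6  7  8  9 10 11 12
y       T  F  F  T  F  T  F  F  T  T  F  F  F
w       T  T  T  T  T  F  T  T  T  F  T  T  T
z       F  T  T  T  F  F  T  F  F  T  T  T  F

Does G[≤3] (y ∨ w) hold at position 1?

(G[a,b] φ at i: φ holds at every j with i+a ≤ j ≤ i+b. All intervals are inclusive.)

Holds

Check (y ∨ w) at every j in [1,4]:
  j=1: true
  j=2: true
  j=3: true
  j=4: true
All positions satisfy it → formula holds.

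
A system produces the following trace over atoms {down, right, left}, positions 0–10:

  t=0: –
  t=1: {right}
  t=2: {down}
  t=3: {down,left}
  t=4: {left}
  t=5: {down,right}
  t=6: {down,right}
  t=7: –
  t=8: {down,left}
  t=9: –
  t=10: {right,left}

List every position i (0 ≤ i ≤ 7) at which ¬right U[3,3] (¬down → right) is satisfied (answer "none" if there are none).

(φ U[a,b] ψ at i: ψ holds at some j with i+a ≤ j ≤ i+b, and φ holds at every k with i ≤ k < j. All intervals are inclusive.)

Evaluate at each i in [0,7]:
  i=0: ✗ (lhs fails at k=1 before rhs at j=3)
  i=1: ✗ (no rhs in [4,4])
  i=2: ✓ (rhs at j=5; lhs holds on [2,4])
  i=3: ✗ (lhs fails at k=5 before rhs at j=6)
  i=4: ✗ (no rhs in [7,7])
  i=5: ✗ (lhs fails at k=5 before rhs at j=8)
  i=6: ✗ (no rhs in [9,9])
  i=7: ✓ (rhs at j=10; lhs holds on [7,9])

2, 7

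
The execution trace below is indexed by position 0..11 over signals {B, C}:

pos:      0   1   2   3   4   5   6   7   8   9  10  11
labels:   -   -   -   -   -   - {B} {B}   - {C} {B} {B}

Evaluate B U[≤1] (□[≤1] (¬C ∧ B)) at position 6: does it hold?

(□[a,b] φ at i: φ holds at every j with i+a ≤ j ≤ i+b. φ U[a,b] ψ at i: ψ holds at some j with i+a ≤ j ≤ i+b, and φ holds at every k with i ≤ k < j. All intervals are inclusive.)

Holds

Need some j in [6,7] with □[≤1] (¬C ∧ B), and B at every k in [6,j-1].
  j=6: □[≤1] (¬C ∧ B) holds; no prefix to check → satisfied.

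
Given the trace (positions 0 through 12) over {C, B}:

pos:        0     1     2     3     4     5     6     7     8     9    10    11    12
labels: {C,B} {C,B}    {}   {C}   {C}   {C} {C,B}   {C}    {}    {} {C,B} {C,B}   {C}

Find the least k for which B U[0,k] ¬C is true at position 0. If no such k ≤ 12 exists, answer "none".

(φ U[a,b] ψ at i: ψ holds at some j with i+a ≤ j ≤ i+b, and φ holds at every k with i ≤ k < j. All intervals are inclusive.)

2

Need earliest j ≥ 0 with ¬C, and B at every k in [0,j-1].
  j=0: rhs fails.
  j=1: rhs fails.
  j=2: rhs holds; lhs holds on [0,1]. k = 2.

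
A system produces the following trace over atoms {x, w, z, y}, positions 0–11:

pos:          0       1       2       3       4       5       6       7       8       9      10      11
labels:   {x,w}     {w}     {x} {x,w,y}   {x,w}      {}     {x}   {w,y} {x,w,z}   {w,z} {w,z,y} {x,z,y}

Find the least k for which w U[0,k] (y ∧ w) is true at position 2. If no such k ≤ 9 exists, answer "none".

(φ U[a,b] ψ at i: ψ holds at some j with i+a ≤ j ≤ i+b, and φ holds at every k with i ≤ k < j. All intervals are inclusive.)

none

Need earliest j ≥ 2 with (y ∧ w), and w at every k in [2,j-1].
  j=2: rhs fails.
  j=3: rhs holds but lhs fails at k=2.
  j=4: rhs fails.
  j=5: rhs fails.
  j=6: rhs fails.
  j=7: rhs holds but lhs fails at k=2.
  j=8: rhs fails.
  j=9: rhs fails.
  j=10: rhs holds but lhs fails at k=2.
  j=11: rhs fails.
No witness within the range → none.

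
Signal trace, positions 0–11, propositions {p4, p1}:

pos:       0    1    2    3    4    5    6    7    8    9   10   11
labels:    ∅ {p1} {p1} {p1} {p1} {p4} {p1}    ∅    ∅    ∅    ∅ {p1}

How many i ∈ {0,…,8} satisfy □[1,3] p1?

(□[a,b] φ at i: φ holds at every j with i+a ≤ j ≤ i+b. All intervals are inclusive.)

Evaluate at each i in [0,8]:
  i=0: ✓ (all of [1,3])
  i=1: ✓ (all of [2,4])
  i=2: ✗ (fails at j=5)
  i=3: ✗ (fails at j=5)
  i=4: ✗ (fails at j=5)
  i=5: ✗ (fails at j=7)
  i=6: ✗ (fails at j=7)
  i=7: ✗ (fails at j=8)
  i=8: ✗ (fails at j=9)
Positions where it holds: {0, 1} → 2.

2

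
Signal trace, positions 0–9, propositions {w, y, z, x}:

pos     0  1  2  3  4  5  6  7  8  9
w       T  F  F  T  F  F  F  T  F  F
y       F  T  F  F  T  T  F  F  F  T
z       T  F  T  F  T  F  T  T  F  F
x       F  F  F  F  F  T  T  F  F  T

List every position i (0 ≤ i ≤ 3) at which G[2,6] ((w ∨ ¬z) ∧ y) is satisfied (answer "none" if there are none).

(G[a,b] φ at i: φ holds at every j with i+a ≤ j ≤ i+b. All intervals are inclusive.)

none

Evaluate at each i in [0,3]:
  i=0: ✗ (fails at j=2)
  i=1: ✗ (fails at j=3)
  i=2: ✗ (fails at j=4)
  i=3: ✗ (fails at j=6)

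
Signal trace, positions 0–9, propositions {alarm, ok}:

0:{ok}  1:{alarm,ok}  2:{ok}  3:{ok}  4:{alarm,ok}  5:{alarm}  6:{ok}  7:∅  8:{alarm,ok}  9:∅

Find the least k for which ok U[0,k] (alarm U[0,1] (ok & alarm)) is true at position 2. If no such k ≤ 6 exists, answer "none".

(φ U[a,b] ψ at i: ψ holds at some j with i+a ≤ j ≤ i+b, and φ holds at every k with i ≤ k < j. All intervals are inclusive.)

Need earliest j ≥ 2 with (alarm U[0,1] (ok & alarm)), and ok at every k in [2,j-1].
  j=2: rhs fails.
  j=3: rhs fails.
  j=4: rhs holds; lhs holds on [2,3]. k = 2.

2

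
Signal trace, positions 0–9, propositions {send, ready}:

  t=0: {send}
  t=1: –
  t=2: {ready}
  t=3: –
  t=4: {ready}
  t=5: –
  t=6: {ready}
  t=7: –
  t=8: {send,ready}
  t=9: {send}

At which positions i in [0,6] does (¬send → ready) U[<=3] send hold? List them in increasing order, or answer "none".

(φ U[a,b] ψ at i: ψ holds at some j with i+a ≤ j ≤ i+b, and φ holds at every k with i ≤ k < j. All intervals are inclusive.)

0

Evaluate at each i in [0,6]:
  i=0: ✓ (rhs at j=0)
  i=1: ✗ (no rhs in [1,4])
  i=2: ✗ (no rhs in [2,5])
  i=3: ✗ (no rhs in [3,6])
  i=4: ✗ (no rhs in [4,7])
  i=5: ✗ (lhs fails at k=5 before rhs at j=8)
  i=6: ✗ (lhs fails at k=7 before rhs at j=8)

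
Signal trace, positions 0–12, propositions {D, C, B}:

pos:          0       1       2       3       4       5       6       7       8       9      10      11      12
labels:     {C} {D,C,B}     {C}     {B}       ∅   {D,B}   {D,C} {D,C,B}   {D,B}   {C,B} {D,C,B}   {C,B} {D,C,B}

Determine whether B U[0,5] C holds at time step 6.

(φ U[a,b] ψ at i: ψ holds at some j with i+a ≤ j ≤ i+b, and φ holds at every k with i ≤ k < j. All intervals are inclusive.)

Need some j in [6,11] with C, and B at every k in [6,j-1].
  j=6: C holds; no prefix to check → satisfied.

Holds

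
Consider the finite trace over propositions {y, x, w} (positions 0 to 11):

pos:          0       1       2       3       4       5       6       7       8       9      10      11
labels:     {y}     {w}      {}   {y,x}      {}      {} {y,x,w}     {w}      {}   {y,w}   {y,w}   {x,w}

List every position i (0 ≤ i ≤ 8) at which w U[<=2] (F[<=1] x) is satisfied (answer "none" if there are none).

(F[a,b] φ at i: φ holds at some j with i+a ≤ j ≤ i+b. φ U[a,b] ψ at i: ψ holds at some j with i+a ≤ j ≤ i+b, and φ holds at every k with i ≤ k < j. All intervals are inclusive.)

1, 2, 3, 5, 6

Evaluate at each i in [0,8]:
  i=0: ✗ (lhs fails at k=0 before rhs at j=2)
  i=1: ✓ (rhs at j=2; lhs holds on [1,1])
  i=2: ✓ (rhs at j=2)
  i=3: ✓ (rhs at j=3)
  i=4: ✗ (lhs fails at k=4 before rhs at j=5)
  i=5: ✓ (rhs at j=5)
  i=6: ✓ (rhs at j=6)
  i=7: ✗ (no rhs in [7,9])
  i=8: ✗ (lhs fails at k=8 before rhs at j=10)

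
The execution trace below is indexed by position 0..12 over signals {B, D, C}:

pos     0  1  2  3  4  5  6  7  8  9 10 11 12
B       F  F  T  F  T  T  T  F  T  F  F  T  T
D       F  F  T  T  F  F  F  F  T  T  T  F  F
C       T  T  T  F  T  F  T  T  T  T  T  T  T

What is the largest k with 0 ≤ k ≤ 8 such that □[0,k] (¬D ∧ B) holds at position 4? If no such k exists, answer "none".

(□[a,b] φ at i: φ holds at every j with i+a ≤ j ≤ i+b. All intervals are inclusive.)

(¬D ∧ B) must hold from j=4 onward; find where it first fails.
  j=4: holds
  j=5: holds
  j=6: holds
  j=7: fails
Holds on [4,6], so largest k = 2.

2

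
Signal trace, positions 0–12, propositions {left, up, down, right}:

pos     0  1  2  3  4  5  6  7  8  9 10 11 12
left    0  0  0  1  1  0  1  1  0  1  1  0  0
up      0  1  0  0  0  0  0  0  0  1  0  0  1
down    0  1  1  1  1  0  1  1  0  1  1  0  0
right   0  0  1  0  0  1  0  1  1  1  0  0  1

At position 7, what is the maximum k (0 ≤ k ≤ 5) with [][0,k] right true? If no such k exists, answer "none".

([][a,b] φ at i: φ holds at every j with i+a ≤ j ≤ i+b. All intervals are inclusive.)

2

right must hold from j=7 onward; find where it first fails.
  j=7: holds
  j=8: holds
  j=9: holds
  j=10: fails
Holds on [7,9], so largest k = 2.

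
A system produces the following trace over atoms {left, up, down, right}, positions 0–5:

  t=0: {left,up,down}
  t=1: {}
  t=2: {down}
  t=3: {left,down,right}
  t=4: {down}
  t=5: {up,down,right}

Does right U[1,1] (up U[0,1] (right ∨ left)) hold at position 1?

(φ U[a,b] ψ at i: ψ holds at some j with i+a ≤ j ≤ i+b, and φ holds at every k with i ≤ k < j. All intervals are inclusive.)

No

Need some j in [2,2] with (up U[0,1] (right ∨ left)), and right at every k in [1,j-1].
  j=2: (up U[0,1] (right ∨ left)) — fails.
No j in the window works → until fails.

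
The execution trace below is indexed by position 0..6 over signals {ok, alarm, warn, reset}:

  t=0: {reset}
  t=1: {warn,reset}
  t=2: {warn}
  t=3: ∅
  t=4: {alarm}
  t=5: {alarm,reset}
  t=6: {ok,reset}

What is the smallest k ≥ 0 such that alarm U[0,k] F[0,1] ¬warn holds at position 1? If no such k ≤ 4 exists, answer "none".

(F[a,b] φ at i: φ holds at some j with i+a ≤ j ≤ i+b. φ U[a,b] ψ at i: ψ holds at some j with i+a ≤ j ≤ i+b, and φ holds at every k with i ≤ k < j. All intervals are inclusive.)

Need earliest j ≥ 1 with F[0,1] ¬warn, and alarm at every k in [1,j-1].
  j=1: rhs fails.
  j=2: rhs holds but lhs fails at k=1.
  j=3: rhs holds but lhs fails at k=1.
  j=4: rhs holds but lhs fails at k=1.
  j=5: rhs holds but lhs fails at k=1.
No witness within the range → none.

none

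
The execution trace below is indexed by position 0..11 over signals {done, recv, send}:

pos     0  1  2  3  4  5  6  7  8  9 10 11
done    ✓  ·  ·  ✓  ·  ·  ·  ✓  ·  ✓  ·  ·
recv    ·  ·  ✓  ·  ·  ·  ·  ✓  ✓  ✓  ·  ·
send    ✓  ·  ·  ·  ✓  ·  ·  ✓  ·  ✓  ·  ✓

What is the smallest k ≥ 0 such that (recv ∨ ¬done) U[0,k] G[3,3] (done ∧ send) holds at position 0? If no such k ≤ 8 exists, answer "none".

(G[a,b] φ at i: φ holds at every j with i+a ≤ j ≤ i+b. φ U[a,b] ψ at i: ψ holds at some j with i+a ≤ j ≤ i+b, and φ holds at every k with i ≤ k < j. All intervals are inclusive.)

none

Need earliest j ≥ 0 with G[3,3] (done ∧ send), and (recv ∨ ¬done) at every k in [0,j-1].
  j=0: rhs fails.
  j=1: rhs fails.
  j=2: rhs fails.
  j=3: rhs fails.
  j=4: rhs holds but lhs fails at k=0.
  j=5: rhs fails.
  j=6: rhs holds but lhs fails at k=0.
  j=7: rhs fails.
  j=8: rhs fails.
No witness within the range → none.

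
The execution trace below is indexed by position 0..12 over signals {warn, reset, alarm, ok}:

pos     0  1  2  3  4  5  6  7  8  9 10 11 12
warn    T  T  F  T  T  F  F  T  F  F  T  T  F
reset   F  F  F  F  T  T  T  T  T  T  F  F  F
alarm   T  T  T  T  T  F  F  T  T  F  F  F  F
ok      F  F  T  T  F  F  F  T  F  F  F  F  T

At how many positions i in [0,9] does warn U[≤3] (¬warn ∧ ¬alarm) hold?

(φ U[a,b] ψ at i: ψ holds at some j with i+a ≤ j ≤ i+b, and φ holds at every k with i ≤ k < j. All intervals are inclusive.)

5

Evaluate at each i in [0,9]:
  i=0: ✗ (no rhs in [0,3])
  i=1: ✗ (no rhs in [1,4])
  i=2: ✗ (lhs fails at k=2 before rhs at j=5)
  i=3: ✓ (rhs at j=5; lhs holds on [3,4])
  i=4: ✓ (rhs at j=5; lhs holds on [4,4])
  i=5: ✓ (rhs at j=5)
  i=6: ✓ (rhs at j=6)
  i=7: ✗ (lhs fails at k=8 before rhs at j=9)
  i=8: ✗ (lhs fails at k=8 before rhs at j=9)
  i=9: ✓ (rhs at j=9)
Positions where it holds: {3, 4, 5, 6, 9} → 5.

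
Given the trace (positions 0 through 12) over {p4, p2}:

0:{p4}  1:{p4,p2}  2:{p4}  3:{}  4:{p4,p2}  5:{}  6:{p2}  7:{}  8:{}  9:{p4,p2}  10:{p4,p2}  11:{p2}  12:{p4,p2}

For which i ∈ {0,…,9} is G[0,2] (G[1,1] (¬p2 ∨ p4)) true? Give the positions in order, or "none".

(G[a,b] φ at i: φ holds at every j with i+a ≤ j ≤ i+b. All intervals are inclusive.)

Evaluate at each i in [0,9]:
  i=0: ✓ (all of [0,2])
  i=1: ✓ (all of [1,3])
  i=2: ✓ (all of [2,4])
  i=3: ✗ (fails at j=5)
  i=4: ✗ (fails at j=5)
  i=5: ✗ (fails at j=5)
  i=6: ✓ (all of [6,8])
  i=7: ✓ (all of [7,9])
  i=8: ✗ (fails at j=10)
  i=9: ✗ (fails at j=10)

0, 1, 2, 6, 7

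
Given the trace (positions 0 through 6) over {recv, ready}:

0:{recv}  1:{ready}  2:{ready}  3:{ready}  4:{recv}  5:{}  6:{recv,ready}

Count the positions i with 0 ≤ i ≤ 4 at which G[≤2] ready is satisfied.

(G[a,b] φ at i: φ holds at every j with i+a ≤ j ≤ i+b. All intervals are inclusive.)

1

Evaluate at each i in [0,4]:
  i=0: ✗ (fails at j=0)
  i=1: ✓ (all of [1,3])
  i=2: ✗ (fails at j=4)
  i=3: ✗ (fails at j=4)
  i=4: ✗ (fails at j=4)
Positions where it holds: {1} → 1.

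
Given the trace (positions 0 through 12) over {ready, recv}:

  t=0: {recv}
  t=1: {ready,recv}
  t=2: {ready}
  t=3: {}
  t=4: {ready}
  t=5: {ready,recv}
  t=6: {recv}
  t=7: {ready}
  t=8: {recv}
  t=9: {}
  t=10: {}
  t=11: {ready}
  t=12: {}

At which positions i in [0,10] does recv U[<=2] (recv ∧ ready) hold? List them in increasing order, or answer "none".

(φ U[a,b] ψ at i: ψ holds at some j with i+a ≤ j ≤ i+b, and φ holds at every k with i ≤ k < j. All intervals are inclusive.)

0, 1, 5

Evaluate at each i in [0,10]:
  i=0: ✓ (rhs at j=1; lhs holds on [0,0])
  i=1: ✓ (rhs at j=1)
  i=2: ✗ (no rhs in [2,4])
  i=3: ✗ (lhs fails at k=3 before rhs at j=5)
  i=4: ✗ (lhs fails at k=4 before rhs at j=5)
  i=5: ✓ (rhs at j=5)
  i=6: ✗ (no rhs in [6,8])
  i=7: ✗ (no rhs in [7,9])
  i=8: ✗ (no rhs in [8,10])
  i=9: ✗ (no rhs in [9,11])
  i=10: ✗ (no rhs in [10,12])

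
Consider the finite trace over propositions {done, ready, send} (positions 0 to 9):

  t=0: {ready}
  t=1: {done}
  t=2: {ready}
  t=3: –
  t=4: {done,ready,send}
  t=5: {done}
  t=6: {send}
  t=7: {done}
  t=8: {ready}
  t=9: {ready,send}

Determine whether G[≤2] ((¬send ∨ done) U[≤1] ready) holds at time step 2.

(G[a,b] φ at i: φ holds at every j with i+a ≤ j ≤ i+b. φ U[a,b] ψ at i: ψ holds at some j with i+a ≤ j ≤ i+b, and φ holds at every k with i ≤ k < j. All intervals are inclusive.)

True

Check ((¬send ∨ done) U[≤1] ready) at every j in [2,4]:
  j=2: holds
  j=3: holds
  j=4: holds
All positions satisfy it → formula holds.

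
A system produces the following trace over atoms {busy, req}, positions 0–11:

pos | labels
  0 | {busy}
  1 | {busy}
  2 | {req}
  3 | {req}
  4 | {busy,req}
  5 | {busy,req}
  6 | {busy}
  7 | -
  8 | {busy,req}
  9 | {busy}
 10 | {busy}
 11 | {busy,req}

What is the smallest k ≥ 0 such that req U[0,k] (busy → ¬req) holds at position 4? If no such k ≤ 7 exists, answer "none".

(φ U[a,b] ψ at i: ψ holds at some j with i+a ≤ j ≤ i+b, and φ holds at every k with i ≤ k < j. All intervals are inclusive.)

Need earliest j ≥ 4 with (busy → ¬req), and req at every k in [4,j-1].
  j=4: rhs fails.
  j=5: rhs fails.
  j=6: rhs holds; lhs holds on [4,5]. k = 2.

2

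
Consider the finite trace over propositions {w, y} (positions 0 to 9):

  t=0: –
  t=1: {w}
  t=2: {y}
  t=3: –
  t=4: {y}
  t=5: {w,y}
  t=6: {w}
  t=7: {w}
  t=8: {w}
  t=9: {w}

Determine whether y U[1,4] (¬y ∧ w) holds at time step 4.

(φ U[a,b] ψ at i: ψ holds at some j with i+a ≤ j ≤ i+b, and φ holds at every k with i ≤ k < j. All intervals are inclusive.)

Yes

Need some j in [5,8] with (¬y ∧ w), and y at every k in [4,j-1].
  j=5: (¬y ∧ w) false.
  j=6: (¬y ∧ w) holds; y holds at every k in [4,5] → satisfied.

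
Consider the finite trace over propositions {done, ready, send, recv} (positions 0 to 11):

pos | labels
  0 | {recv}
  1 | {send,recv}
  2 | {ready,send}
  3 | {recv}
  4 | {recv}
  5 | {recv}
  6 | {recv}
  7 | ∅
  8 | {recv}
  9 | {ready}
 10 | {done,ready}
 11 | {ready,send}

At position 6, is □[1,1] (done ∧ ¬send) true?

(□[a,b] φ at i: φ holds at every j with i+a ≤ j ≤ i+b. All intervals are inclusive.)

No

Check (done ∧ ¬send) at every j in [7,7]:
  j=7: false
Fails at j=7 → formula fails.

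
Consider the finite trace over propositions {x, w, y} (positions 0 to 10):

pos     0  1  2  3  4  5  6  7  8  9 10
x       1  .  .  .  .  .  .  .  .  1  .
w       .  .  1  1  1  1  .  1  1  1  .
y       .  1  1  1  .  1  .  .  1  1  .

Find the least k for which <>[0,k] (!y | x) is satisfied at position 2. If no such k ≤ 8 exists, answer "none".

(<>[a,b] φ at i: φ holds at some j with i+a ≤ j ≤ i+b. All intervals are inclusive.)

Scan j = 2,3,… for (!y | x):
  j=2: fails
  j=3: fails
  j=4: holds
First hit at j=4, so smallest k = 4-2 = 2.

2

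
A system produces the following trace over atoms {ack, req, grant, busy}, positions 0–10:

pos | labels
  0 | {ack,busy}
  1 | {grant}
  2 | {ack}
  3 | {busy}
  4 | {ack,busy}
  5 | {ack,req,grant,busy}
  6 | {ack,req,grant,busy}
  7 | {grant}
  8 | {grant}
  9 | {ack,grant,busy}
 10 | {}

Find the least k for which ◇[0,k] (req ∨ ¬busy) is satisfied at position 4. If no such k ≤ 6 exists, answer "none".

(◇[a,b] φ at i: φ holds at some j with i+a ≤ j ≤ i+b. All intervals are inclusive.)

Scan j = 4,5,… for (req ∨ ¬busy):
  j=4: fails
  j=5: holds
First hit at j=5, so smallest k = 5-4 = 1.

1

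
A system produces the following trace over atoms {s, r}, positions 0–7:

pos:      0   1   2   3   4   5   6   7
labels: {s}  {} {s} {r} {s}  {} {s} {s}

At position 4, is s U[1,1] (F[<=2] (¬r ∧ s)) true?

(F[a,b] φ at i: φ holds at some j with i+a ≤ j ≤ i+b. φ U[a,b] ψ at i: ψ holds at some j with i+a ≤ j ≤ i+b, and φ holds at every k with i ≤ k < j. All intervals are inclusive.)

Need some j in [5,5] with F[<=2] (¬r ∧ s), and s at every k in [4,j-1].
  j=5: F[<=2] (¬r ∧ s) holds; s holds at every k in [4,4] → satisfied.

Holds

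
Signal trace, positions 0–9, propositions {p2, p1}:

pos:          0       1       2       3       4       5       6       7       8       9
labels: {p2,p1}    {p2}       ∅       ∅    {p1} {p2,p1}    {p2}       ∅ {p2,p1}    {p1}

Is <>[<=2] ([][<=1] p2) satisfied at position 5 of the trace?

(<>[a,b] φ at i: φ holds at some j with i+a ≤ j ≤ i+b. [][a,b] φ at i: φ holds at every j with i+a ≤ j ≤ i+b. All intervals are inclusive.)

Check [][<=1] p2 at each j in [5,7]:
  j=5: holds on [5,6]
  j=6: fails at 7
  j=7: fails at 7
Found at j=5 → formula holds.

Holds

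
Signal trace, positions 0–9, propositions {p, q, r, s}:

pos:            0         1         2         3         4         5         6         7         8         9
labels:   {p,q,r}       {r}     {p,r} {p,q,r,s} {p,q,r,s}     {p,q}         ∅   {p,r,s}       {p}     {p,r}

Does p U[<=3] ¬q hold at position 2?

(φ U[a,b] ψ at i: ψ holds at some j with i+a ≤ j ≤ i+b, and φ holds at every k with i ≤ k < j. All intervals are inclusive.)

Holds

Need some j in [2,5] with ¬q, and p at every k in [2,j-1].
  j=2: ¬q holds; no prefix to check → satisfied.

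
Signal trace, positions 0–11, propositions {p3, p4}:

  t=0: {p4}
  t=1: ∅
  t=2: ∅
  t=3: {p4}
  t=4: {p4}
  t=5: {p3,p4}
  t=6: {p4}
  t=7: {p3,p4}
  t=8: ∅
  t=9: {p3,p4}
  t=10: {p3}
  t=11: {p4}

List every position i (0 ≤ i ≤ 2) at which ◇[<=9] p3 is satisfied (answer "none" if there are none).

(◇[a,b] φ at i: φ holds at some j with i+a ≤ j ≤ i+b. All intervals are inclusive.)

Evaluate at each i in [0,2]:
  i=0: ✓ (witness j=5)
  i=1: ✓ (witness j=5)
  i=2: ✓ (witness j=5)

0, 1, 2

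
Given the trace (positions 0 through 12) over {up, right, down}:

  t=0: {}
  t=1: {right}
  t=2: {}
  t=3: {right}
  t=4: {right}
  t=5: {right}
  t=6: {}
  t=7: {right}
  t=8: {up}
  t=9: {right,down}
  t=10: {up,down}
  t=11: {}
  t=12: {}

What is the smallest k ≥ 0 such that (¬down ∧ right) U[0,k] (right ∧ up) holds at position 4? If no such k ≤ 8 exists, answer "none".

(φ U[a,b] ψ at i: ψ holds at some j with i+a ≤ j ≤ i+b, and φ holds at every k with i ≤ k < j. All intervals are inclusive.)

Need earliest j ≥ 4 with (right ∧ up), and (¬down ∧ right) at every k in [4,j-1].
  j=4: rhs fails.
  j=5: rhs fails.
  j=6: rhs fails.
  j=7: rhs fails.
  j=8: rhs fails.
  j=9: rhs fails.
  j=10: rhs fails.
  j=11: rhs fails.
  j=12: rhs fails.
No witness within the range → none.

none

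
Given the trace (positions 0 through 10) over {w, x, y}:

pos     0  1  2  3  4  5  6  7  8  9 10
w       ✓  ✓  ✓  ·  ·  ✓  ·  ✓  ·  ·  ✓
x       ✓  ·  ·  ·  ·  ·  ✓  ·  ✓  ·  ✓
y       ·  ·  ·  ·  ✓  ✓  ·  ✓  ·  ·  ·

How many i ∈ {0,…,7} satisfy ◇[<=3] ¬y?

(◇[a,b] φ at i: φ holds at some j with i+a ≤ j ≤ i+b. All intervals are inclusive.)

8

Evaluate at each i in [0,7]:
  i=0: ✓ (witness j=0)
  i=1: ✓ (witness j=1)
  i=2: ✓ (witness j=2)
  i=3: ✓ (witness j=3)
  i=4: ✓ (witness j=6)
  i=5: ✓ (witness j=6)
  i=6: ✓ (witness j=6)
  i=7: ✓ (witness j=8)
Positions where it holds: {0, 1, 2, 3, 4, 5, 6, 7} → 8.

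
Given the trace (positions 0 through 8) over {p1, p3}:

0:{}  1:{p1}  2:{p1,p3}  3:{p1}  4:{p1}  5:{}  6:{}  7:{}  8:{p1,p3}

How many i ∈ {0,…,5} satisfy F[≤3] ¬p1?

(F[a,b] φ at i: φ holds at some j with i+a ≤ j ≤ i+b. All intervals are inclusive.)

5

Evaluate at each i in [0,5]:
  i=0: ✓ (witness j=0)
  i=1: ✗ (none in [1,4])
  i=2: ✓ (witness j=5)
  i=3: ✓ (witness j=5)
  i=4: ✓ (witness j=5)
  i=5: ✓ (witness j=5)
Positions where it holds: {0, 2, 3, 4, 5} → 5.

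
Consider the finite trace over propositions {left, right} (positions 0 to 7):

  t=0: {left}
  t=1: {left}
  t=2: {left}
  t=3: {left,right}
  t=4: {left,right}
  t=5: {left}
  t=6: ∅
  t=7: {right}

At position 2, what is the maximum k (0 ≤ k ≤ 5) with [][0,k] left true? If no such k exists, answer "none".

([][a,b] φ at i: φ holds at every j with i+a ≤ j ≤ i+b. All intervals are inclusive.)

left must hold from j=2 onward; find where it first fails.
  j=2: holds
  j=3: holds
  j=4: holds
  j=5: holds
  j=6: fails
Holds on [2,5], so largest k = 3.

3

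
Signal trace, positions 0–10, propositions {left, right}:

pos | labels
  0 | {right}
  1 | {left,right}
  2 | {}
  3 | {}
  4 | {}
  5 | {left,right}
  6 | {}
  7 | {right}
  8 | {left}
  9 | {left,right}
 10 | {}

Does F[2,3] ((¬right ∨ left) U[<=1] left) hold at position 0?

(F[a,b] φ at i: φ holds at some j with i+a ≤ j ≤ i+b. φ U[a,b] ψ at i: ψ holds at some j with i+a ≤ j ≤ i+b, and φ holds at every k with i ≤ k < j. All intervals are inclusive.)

Check ((¬right ∨ left) U[<=1] left) at each j in [2,3]:
  j=2: fails
  j=3: fails
No position in the window satisfies it → formula fails.

No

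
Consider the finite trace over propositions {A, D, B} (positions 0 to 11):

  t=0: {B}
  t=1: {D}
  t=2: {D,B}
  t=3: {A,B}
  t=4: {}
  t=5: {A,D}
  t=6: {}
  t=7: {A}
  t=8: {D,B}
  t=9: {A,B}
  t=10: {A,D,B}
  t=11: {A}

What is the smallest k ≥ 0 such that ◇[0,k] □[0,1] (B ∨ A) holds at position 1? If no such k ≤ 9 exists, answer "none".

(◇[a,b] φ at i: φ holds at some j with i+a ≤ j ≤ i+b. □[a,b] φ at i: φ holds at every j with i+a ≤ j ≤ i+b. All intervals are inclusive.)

1

Scan j = 1,2,… for □[0,1] (B ∨ A):
  j=1: fails
  j=2: holds
First hit at j=2, so smallest k = 2-1 = 1.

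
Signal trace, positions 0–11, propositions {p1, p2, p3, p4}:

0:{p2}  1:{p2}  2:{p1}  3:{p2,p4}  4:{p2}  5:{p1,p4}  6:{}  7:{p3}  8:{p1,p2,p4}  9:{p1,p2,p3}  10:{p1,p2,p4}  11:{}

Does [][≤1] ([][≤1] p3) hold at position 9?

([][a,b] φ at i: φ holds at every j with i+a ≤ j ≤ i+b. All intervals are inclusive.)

Check [][≤1] p3 at every j in [9,10]:
  j=9: fails at 10
  j=10: fails at 10
Fails at j=9 → formula fails.

No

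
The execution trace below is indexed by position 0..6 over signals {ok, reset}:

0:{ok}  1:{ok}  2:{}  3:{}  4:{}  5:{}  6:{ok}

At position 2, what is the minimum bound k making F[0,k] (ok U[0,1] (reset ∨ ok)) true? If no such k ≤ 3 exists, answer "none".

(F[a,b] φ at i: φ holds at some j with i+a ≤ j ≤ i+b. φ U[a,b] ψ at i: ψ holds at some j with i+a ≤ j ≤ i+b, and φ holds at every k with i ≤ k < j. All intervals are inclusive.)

none

Scan j = 2,3,… for (ok U[0,1] (reset ∨ ok)):
  j=2: fails
  j=3: fails
  j=4: fails
  j=5: fails
No j in [2,5] satisfies it → none.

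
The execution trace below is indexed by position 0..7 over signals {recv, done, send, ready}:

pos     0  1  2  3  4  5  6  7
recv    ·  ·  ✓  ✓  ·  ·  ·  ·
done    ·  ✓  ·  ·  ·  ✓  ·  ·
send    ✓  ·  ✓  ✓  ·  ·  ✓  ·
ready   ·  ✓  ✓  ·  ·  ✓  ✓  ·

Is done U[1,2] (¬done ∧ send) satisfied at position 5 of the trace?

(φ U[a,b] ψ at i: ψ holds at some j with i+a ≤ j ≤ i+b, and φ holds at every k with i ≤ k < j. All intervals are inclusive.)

True

Need some j in [6,7] with (¬done ∧ send), and done at every k in [5,j-1].
  j=6: (¬done ∧ send) holds; done holds at every k in [5,5] → satisfied.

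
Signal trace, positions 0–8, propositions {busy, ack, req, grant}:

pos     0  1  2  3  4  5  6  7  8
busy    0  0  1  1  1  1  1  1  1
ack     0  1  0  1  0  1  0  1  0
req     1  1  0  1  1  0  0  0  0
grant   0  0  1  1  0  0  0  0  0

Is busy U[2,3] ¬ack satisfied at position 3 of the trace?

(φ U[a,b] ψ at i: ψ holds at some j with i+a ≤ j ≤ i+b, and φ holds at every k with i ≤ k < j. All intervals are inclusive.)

Need some j in [5,6] with ¬ack, and busy at every k in [3,j-1].
  j=5: ¬ack false.
  j=6: ¬ack holds; busy holds at every k in [3,5] → satisfied.

True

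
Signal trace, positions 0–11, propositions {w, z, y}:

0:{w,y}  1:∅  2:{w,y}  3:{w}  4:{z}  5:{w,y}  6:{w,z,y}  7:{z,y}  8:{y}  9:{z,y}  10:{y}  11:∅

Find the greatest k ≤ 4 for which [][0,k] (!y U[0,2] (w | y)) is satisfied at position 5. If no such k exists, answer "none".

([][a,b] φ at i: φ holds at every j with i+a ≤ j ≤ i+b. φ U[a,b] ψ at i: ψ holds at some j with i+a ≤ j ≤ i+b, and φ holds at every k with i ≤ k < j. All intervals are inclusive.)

(!y U[0,2] (w | y)) must hold from j=5 onward; find where it first fails.
  j=5: holds
  j=6: holds
  j=7: holds
  j=8: holds
  j=9: holds
Holds through j=9; largest k = 4.

4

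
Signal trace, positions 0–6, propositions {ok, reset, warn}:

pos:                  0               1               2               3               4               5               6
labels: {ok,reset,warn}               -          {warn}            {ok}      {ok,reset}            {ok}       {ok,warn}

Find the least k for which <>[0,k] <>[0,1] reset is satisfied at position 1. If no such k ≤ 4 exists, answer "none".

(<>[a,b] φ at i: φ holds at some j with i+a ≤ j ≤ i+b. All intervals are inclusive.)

2

Scan j = 1,2,… for <>[0,1] reset:
  j=1: fails
  j=2: fails
  j=3: holds
First hit at j=3, so smallest k = 3-1 = 2.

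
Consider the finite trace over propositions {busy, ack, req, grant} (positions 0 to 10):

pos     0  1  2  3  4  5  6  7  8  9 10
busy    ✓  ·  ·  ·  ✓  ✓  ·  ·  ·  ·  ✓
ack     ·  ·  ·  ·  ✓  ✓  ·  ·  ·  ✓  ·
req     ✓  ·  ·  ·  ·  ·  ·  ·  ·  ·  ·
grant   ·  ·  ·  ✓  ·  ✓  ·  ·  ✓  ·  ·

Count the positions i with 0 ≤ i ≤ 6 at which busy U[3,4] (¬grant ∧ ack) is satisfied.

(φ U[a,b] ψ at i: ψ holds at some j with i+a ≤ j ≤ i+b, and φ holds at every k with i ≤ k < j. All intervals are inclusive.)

Evaluate at each i in [0,6]:
  i=0: ✗ (lhs fails at k=1 before rhs at j=4)
  i=1: ✗ (lhs fails at k=1 before rhs at j=4)
  i=2: ✗ (no rhs in [5,6])
  i=3: ✗ (no rhs in [6,7])
  i=4: ✗ (no rhs in [7,8])
  i=5: ✗ (lhs fails at k=6 before rhs at j=9)
  i=6: ✗ (lhs fails at k=6 before rhs at j=9)
Positions where it holds: {} → 0.

0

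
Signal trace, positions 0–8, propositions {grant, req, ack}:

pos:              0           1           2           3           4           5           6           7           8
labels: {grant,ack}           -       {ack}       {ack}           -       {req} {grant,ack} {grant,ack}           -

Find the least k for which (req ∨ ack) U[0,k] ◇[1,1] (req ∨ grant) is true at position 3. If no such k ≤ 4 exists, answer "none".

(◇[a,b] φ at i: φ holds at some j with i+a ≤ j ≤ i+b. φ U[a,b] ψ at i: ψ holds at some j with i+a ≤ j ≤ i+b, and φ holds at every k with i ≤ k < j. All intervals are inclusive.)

1

Need earliest j ≥ 3 with ◇[1,1] (req ∨ grant), and (req ∨ ack) at every k in [3,j-1].
  j=3: rhs fails.
  j=4: rhs holds; lhs holds on [3,3]. k = 1.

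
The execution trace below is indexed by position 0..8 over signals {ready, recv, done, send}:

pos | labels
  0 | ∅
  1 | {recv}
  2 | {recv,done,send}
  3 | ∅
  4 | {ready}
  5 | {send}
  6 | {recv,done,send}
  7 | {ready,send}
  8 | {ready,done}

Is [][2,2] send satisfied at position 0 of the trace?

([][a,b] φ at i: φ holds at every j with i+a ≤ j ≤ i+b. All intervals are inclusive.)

True

Check send at every j in [2,2]:
  j=2: true
All positions satisfy it → formula holds.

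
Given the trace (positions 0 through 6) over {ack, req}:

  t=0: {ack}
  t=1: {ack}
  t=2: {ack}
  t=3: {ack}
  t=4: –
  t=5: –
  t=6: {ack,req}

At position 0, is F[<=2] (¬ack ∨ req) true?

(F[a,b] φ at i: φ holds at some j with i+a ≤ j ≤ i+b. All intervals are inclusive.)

No

Check (¬ack ∨ req) at each j in [0,2]:
  j=0: false
  j=1: false
  j=2: false
No position in the window satisfies it → formula fails.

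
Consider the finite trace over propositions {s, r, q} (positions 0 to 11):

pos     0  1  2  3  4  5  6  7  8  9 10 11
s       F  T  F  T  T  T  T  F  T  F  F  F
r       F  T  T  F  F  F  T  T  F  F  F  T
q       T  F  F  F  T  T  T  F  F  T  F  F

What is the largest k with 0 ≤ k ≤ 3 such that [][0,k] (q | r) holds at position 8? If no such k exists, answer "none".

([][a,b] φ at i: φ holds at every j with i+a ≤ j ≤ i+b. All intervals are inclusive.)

none

(q | r) must hold from j=8 onward; find where it first fails.
  j=8: fails → no k works.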